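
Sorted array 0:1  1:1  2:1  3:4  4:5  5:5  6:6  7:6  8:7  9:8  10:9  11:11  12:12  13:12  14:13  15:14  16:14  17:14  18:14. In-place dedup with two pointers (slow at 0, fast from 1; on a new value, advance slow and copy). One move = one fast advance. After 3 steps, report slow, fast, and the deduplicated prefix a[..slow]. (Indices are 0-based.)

slow=1, fast=4, prefix=[1, 4]

slow=0 fast=1: a[fast]=1=a[slow] dup, fast++
slow=0 fast=2: a[fast]=1=a[slow] dup, fast++
slow=0 fast=3: a[fast]=4≠a[slow]=1 write a[1]=4, slow++,fast++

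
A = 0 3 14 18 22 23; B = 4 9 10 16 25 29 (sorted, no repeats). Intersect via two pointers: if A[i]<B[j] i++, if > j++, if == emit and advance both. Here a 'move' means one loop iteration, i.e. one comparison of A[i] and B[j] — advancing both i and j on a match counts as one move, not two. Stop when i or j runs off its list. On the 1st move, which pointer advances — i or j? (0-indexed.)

[i=0,j=0] 0<4 → i++

i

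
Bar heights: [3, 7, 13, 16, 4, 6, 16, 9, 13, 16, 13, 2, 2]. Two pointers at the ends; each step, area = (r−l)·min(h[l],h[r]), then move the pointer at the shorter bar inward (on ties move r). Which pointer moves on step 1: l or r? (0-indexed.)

l=0 r=12: min(3,2)*12=24 best=24 *, r--

r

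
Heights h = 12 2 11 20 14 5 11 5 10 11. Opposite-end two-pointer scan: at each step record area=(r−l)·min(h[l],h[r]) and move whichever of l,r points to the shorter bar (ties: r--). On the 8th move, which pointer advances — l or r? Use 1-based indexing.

l

l=1 r=10: min(12,11)*9=99 best=99 *, r--
l=1 r=9: min(12,10)*8=80 best=99, r--
l=1 r=8: min(12,5)*7=35 best=99, r--
l=1 r=7: min(12,11)*6=66 best=99, r--
l=1 r=6: min(12,5)*5=25 best=99, r--
l=1 r=5: min(12,14)*4=48 best=99, l++
l=2 r=5: min(2,14)*3=6 best=99, l++
l=3 r=5: min(11,14)*2=22 best=99, l++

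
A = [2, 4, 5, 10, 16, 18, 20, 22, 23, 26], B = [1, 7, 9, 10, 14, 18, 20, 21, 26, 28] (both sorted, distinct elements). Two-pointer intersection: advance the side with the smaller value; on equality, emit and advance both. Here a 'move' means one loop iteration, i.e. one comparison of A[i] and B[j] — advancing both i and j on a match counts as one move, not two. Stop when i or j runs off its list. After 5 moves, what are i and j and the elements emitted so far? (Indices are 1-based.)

i=1 j=1: 2>1, j++
i=1 j=2: 2<7, i++
i=2 j=2: 4<7, i++
i=3 j=2: 5<7, i++
i=4 j=2: 10>7, j++

i=4, j=3, emitted=[]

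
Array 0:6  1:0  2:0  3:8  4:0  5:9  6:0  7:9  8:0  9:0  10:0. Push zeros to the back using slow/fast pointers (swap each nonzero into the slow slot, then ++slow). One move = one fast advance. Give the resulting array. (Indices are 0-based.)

[6, 8, 9, 9, 0, 0, 0, 0, 0, 0, 0]

slow=0 fast=0: a[fast]=6≠0 swap→a[0]=6, slow++,fast++
slow=1 fast=1: a[fast]=0, fast++
slow=1 fast=2: a[fast]=0, fast++
slow=1 fast=3: a[fast]=8≠0 swap→a[1]=8, slow++,fast++
slow=2 fast=4: a[fast]=0, fast++
slow=2 fast=5: a[fast]=9≠0 swap→a[2]=9, slow++,fast++
slow=3 fast=6: a[fast]=0, fast++
slow=3 fast=7: a[fast]=9≠0 swap→a[3]=9, slow++,fast++
slow=4 fast=8: a[fast]=0, fast++
slow=4 fast=9: a[fast]=0, fast++
slow=4 fast=10: a[fast]=0, fast++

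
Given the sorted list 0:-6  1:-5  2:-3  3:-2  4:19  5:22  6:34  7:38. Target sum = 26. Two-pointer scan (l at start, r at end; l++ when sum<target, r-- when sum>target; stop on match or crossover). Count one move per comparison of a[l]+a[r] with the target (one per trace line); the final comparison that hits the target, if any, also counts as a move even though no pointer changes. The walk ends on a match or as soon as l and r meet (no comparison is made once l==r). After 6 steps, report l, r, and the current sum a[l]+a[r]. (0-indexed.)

l=4, r=5, sum=41

l=0 r=7: -6+38=32 >26, r--
l=0 r=6: -6+34=28 >26, r--
l=0 r=5: -6+22=16 <26, l++
l=1 r=5: -5+22=17 <26, l++
l=2 r=5: -3+22=19 <26, l++
l=3 r=5: -2+22=20 <26, l++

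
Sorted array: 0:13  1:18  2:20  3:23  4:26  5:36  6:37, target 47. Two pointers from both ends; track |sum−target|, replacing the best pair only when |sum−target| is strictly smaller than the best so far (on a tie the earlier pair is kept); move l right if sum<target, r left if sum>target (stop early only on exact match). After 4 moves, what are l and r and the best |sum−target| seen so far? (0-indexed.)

[0,6] 13+37=50 d=3 * → r--
[0,5] 13+36=49 d=2 * → r--
[0,4] 13+26=39 d=8 → l++
[1,4] 18+26=44 d=3 → l++

l=2, r=4, best |Δ|=2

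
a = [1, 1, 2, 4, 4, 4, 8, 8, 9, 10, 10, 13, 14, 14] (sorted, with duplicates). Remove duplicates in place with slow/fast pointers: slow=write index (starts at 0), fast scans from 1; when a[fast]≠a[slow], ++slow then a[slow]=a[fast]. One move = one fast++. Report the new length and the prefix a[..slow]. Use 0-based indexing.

length 8; prefix = [1, 2, 4, 8, 9, 10, 13, 14]

slow=0 fast=1: a[fast]=1=a[slow] dup, fast++
slow=0 fast=2: a[fast]=2≠a[slow]=1 write a[1]=2, slow++,fast++
slow=1 fast=3: a[fast]=4≠a[slow]=2 write a[2]=4, slow++,fast++
slow=2 fast=4: a[fast]=4=a[slow] dup, fast++
slow=2 fast=5: a[fast]=4=a[slow] dup, fast++
slow=2 fast=6: a[fast]=8≠a[slow]=4 write a[3]=8, slow++,fast++
slow=3 fast=7: a[fast]=8=a[slow] dup, fast++
slow=3 fast=8: a[fast]=9≠a[slow]=8 write a[4]=9, slow++,fast++
slow=4 fast=9: a[fast]=10≠a[slow]=9 write a[5]=10, slow++,fast++
slow=5 fast=10: a[fast]=10=a[slow] dup, fast++
slow=5 fast=11: a[fast]=13≠a[slow]=10 write a[6]=13, slow++,fast++
slow=6 fast=12: a[fast]=14≠a[slow]=13 write a[7]=14, slow++,fast++
slow=7 fast=13: a[fast]=14=a[slow] dup, fast++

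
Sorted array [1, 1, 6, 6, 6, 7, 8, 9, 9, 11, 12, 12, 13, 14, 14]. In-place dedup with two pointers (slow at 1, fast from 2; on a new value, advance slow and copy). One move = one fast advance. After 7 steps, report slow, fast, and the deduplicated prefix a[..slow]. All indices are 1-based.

(s=1,f=2) a[fast]=1=a[slow] dup → fast++
(s=1,f=3) a[fast]=6≠a[slow]=1 write a[2]=6 → slow++,fast++
(s=2,f=4) a[fast]=6=a[slow] dup → fast++
(s=2,f=5) a[fast]=6=a[slow] dup → fast++
(s=2,f=6) a[fast]=7≠a[slow]=6 write a[3]=7 → slow++,fast++
(s=3,f=7) a[fast]=8≠a[slow]=7 write a[4]=8 → slow++,fast++
(s=4,f=8) a[fast]=9≠a[slow]=8 write a[5]=9 → slow++,fast++

slow=5, fast=9, prefix=[1, 6, 7, 8, 9]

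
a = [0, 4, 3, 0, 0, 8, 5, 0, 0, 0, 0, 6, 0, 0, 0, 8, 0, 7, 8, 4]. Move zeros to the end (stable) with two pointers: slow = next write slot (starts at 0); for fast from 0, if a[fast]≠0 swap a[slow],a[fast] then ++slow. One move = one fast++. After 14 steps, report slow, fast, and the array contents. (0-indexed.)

slow=5, fast=14, a=[4, 3, 8, 5, 6, 0, 0, 0, 0, 0, 0, 0, 0, 0, 0, 8, 0, 7, 8, 4]

slow=0 fast=0: a[fast]=0, fast++
slow=0 fast=1: a[fast]=4≠0 swap→a[0]=4, slow++,fast++
slow=1 fast=2: a[fast]=3≠0 swap→a[1]=3, slow++,fast++
slow=2 fast=3: a[fast]=0, fast++
slow=2 fast=4: a[fast]=0, fast++
slow=2 fast=5: a[fast]=8≠0 swap→a[2]=8, slow++,fast++
slow=3 fast=6: a[fast]=5≠0 swap→a[3]=5, slow++,fast++
slow=4 fast=7: a[fast]=0, fast++
slow=4 fast=8: a[fast]=0, fast++
slow=4 fast=9: a[fast]=0, fast++
slow=4 fast=10: a[fast]=0, fast++
slow=4 fast=11: a[fast]=6≠0 swap→a[4]=6, slow++,fast++
slow=5 fast=12: a[fast]=0, fast++
slow=5 fast=13: a[fast]=0, fast++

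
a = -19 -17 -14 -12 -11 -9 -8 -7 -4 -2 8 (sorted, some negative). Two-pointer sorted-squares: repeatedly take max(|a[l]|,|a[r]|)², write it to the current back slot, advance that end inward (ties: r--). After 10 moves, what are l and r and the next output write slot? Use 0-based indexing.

l=9, r=9, next write slot=0

[0,10] |-19|>|8| out[10]=361 → l++
[1,10] |-17|>|8| out[9]=289 → l++
[2,10] |-14|>|8| out[8]=196 → l++
[3,10] |-12|>|8| out[7]=144 → l++
[4,10] |-11|>|8| out[6]=121 → l++
[5,10] |-9|>|8| out[5]=81 → l++
[6,10] |-8|<=|8| out[4]=64 → r--
[6,9] |-8|>|-2| out[3]=64 → l++
[7,9] |-7|>|-2| out[2]=49 → l++
[8,9] |-4|>|-2| out[1]=16 → l++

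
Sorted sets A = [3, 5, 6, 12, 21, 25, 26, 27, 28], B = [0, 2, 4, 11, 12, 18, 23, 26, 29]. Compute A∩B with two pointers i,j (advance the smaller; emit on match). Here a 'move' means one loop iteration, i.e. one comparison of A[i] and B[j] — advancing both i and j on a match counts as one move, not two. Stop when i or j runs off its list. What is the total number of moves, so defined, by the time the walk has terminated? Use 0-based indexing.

i=0 j=0: 3>0, j++
i=0 j=1: 3>2, j++
i=0 j=2: 3<4, i++
i=1 j=2: 5>4, j++
i=1 j=3: 5<11, i++
i=2 j=3: 6<11, i++
i=3 j=3: 12>11, j++
i=3 j=4: 12==12 emit, i++,j++
i=4 j=5: 21>18, j++
i=4 j=6: 21<23, i++
i=5 j=6: 25>23, j++
i=5 j=7: 25<26, i++
i=6 j=7: 26==26 emit, i++,j++
i=7 j=8: 27<29, i++
i=8 j=8: 28<29, i++

15 moves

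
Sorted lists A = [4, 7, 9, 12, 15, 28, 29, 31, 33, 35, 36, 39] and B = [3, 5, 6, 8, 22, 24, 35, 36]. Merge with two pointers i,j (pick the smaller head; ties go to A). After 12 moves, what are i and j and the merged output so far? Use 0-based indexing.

i=0 j=0: A[i]=4>B[j]=3 take 3, j++
i=0 j=1: A[i]=4<=B[j]=5 take 4, i++
i=1 j=1: A[i]=7>B[j]=5 take 5, j++
i=1 j=2: A[i]=7>B[j]=6 take 6, j++
i=1 j=3: A[i]=7<=B[j]=8 take 7, i++
i=2 j=3: A[i]=9>B[j]=8 take 8, j++
i=2 j=4: A[i]=9<=B[j]=22 take 9, i++
i=3 j=4: A[i]=12<=B[j]=22 take 12, i++
i=4 j=4: A[i]=15<=B[j]=22 take 15, i++
i=5 j=4: A[i]=28>B[j]=22 take 22, j++
i=5 j=5: A[i]=28>B[j]=24 take 24, j++
i=5 j=6: A[i]=28<=B[j]=35 take 28, i++

i=6, j=6, merged so far=[3, 4, 5, 6, 7, 8, 9, 12, 15, 22, 24, 28]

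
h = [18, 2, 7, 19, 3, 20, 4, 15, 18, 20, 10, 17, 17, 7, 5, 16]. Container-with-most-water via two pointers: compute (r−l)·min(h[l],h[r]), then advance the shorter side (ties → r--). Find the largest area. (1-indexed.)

[1,16] min(18,16)*15=240 best=240 * → r--
[1,15] min(18,5)*14=70 best=240 → r--
[1,14] min(18,7)*13=91 best=240 → r--
[1,13] min(18,17)*12=204 best=240 → r--
[1,12] min(18,17)*11=187 best=240 → r--
[1,11] min(18,10)*10=100 best=240 → r--
[1,10] min(18,20)*9=162 best=240 → l++
[2,10] min(2,20)*8=16 best=240 → l++
[3,10] min(7,20)*7=49 best=240 → l++
[4,10] min(19,20)*6=114 best=240 → l++
[5,10] min(3,20)*5=15 best=240 → l++
[6,10] min(20,20)*4=80 best=240 → r--
[6,9] min(20,18)*3=54 best=240 → r--
[6,8] min(20,15)*2=30 best=240 → r--
[6,7] min(20,4)*1=4 best=240 → r--

max area = 240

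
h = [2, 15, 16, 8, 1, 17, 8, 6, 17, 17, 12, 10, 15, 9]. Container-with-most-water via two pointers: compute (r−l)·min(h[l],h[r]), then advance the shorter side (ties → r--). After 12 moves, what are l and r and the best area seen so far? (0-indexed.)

l=5, r=6, best area=165

l=0 r=13: min(2,9)*13=26 best=26 *, l++
l=1 r=13: min(15,9)*12=108 best=108 *, r--
l=1 r=12: min(15,15)*11=165 best=165 *, r--
l=1 r=11: min(15,10)*10=100 best=165, r--
l=1 r=10: min(15,12)*9=108 best=165, r--
l=1 r=9: min(15,17)*8=120 best=165, l++
l=2 r=9: min(16,17)*7=112 best=165, l++
l=3 r=9: min(8,17)*6=48 best=165, l++
l=4 r=9: min(1,17)*5=5 best=165, l++
l=5 r=9: min(17,17)*4=68 best=165, r--
l=5 r=8: min(17,17)*3=51 best=165, r--
l=5 r=7: min(17,6)*2=12 best=165, r--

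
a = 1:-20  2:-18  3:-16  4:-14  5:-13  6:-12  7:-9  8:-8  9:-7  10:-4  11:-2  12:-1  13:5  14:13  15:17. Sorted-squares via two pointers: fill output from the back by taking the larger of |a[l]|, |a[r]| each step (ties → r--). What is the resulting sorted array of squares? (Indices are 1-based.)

[1, 4, 16, 25, 49, 64, 81, 144, 169, 169, 196, 256, 289, 324, 400]

l=1 r=15: |-20|>|17| out[15]=400, l++
l=2 r=15: |-18|>|17| out[14]=324, l++
l=3 r=15: |-16|<=|17| out[13]=289, r--
l=3 r=14: |-16|>|13| out[12]=256, l++
l=4 r=14: |-14|>|13| out[11]=196, l++
l=5 r=14: |-13|<=|13| out[10]=169, r--
l=5 r=13: |-13|>|5| out[9]=169, l++
l=6 r=13: |-12|>|5| out[8]=144, l++
l=7 r=13: |-9|>|5| out[7]=81, l++
l=8 r=13: |-8|>|5| out[6]=64, l++
l=9 r=13: |-7|>|5| out[5]=49, l++
l=10 r=13: |-4|<=|5| out[4]=25, r--
l=10 r=12: |-4|>|-1| out[3]=16, l++
l=11 r=12: |-2|>|-1| out[2]=4, l++
l=12 r=12: |-1|<=|-1| out[1]=1, r--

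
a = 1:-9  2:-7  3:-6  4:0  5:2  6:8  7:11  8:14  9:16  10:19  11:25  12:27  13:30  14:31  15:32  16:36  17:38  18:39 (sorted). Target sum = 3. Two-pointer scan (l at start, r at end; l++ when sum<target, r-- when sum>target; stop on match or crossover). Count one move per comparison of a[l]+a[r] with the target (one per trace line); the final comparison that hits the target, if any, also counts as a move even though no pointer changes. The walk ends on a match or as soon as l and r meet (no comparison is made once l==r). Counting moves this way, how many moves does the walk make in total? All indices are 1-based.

17 moves

[1,18] -9+39=30 >3 → r--
[1,17] -9+38=29 >3 → r--
[1,16] -9+36=27 >3 → r--
[1,15] -9+32=23 >3 → r--
[1,14] -9+31=22 >3 → r--
[1,13] -9+30=21 >3 → r--
[1,12] -9+27=18 >3 → r--
[1,11] -9+25=16 >3 → r--
[1,10] -9+19=10 >3 → r--
[1,9] -9+16=7 >3 → r--
[1,8] -9+14=5 >3 → r--
[1,7] -9+11=2 <3 → l++
[2,7] -7+11=4 >3 → r--
[2,6] -7+8=1 <3 → l++
[3,6] -6+8=2 <3 → l++
[4,6] 0+8=8 >3 → r--
[4,5] 0+2=2 <3 → l++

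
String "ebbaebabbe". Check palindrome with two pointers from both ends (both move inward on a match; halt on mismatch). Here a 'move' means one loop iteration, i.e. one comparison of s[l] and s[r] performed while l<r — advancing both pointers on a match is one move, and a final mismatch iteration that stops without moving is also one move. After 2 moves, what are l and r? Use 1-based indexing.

[1,10] 'e'=='e' → l++,r--
[2,9] 'b'=='b' → l++,r--

l=3, r=8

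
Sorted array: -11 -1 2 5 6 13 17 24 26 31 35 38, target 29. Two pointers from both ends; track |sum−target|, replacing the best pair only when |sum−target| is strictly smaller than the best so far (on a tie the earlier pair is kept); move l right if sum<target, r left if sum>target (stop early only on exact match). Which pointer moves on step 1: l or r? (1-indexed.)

l

l=1 r=12: -11+38=27 d=2 *, l++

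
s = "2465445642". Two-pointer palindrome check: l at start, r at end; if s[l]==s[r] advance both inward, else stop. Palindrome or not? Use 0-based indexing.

[0,9] '2'=='2' → l++,r--
[1,8] '4'=='4' → l++,r--
[2,7] '6'=='6' → l++,r--
[3,6] '5'=='5' → l++,r--
[4,5] '4'=='4' → l++,r--

palindrome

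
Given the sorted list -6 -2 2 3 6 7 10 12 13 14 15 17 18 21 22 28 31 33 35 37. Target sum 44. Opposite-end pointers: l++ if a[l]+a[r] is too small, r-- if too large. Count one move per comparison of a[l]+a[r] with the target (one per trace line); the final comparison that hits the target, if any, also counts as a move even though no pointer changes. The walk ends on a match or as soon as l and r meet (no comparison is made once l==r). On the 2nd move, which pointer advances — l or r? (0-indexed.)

l=0 r=19: -6+37=31 <44, l++
l=1 r=19: -2+37=35 <44, l++

l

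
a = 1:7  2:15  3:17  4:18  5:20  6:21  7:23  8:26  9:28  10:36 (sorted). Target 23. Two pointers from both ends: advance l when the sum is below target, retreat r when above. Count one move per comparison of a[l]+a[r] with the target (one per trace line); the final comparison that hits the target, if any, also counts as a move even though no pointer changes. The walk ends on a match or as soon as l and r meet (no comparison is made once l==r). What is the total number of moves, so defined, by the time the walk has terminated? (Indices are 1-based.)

9 moves

[1,10] 7+36=43 >23 → r--
[1,9] 7+28=35 >23 → r--
[1,8] 7+26=33 >23 → r--
[1,7] 7+23=30 >23 → r--
[1,6] 7+21=28 >23 → r--
[1,5] 7+20=27 >23 → r--
[1,4] 7+18=25 >23 → r--
[1,3] 7+17=24 >23 → r--
[1,2] 7+15=22 <23 → l++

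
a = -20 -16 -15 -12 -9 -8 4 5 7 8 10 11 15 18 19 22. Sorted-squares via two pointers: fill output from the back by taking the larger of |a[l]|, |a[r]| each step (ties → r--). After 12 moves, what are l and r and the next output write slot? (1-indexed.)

[1,16] |-20|<=|22| out[16]=484 → r--
[1,15] |-20|>|19| out[15]=400 → l++
[2,15] |-16|<=|19| out[14]=361 → r--
[2,14] |-16|<=|18| out[13]=324 → r--
[2,13] |-16|>|15| out[12]=256 → l++
[3,13] |-15|<=|15| out[11]=225 → r--
[3,12] |-15|>|11| out[10]=225 → l++
[4,12] |-12|>|11| out[9]=144 → l++
[5,12] |-9|<=|11| out[8]=121 → r--
[5,11] |-9|<=|10| out[7]=100 → r--
[5,10] |-9|>|8| out[6]=81 → l++
[6,10] |-8|<=|8| out[5]=64 → r--

l=6, r=9, next write slot=4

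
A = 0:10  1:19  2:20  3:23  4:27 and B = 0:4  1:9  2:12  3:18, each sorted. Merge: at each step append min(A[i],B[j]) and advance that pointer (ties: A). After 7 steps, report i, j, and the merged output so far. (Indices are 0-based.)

i=3, j=4, merged so far=[4, 9, 10, 12, 18, 19, 20]

i=0 j=0: A[i]=10>B[j]=4 take 4, j++
i=0 j=1: A[i]=10>B[j]=9 take 9, j++
i=0 j=2: A[i]=10<=B[j]=12 take 10, i++
i=1 j=2: A[i]=19>B[j]=12 take 12, j++
i=1 j=3: A[i]=19>B[j]=18 take 18, j++
i=1 j=4: B done, take A[i]=19, i++
i=2 j=4: B done, take A[i]=20, i++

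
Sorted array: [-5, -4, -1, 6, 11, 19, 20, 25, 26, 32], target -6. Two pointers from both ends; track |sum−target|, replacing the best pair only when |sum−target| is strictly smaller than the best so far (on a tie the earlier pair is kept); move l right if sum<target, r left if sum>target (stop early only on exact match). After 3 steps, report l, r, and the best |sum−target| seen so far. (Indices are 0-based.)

l=0, r=6, best |Δ|=26

l=0 r=9: -5+32=27 d=33 *, r--
l=0 r=8: -5+26=21 d=27 *, r--
l=0 r=7: -5+25=20 d=26 *, r--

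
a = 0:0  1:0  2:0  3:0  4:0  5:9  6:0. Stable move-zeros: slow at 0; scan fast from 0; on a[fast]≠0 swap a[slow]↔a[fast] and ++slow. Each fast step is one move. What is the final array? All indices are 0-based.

[9, 0, 0, 0, 0, 0, 0]

slow=0 fast=0: a[fast]=0, fast++
slow=0 fast=1: a[fast]=0, fast++
slow=0 fast=2: a[fast]=0, fast++
slow=0 fast=3: a[fast]=0, fast++
slow=0 fast=4: a[fast]=0, fast++
slow=0 fast=5: a[fast]=9≠0 swap→a[0]=9, slow++,fast++
slow=1 fast=6: a[fast]=0, fast++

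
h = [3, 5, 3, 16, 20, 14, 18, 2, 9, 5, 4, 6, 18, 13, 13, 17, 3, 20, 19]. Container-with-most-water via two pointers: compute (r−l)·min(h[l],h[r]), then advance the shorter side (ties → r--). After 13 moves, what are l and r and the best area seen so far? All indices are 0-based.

l=0 r=18: min(3,19)*18=54 best=54 *, l++
l=1 r=18: min(5,19)*17=85 best=85 *, l++
l=2 r=18: min(3,19)*16=48 best=85, l++
l=3 r=18: min(16,19)*15=240 best=240 *, l++
l=4 r=18: min(20,19)*14=266 best=266 *, r--
l=4 r=17: min(20,20)*13=260 best=266, r--
l=4 r=16: min(20,3)*12=36 best=266, r--
l=4 r=15: min(20,17)*11=187 best=266, r--
l=4 r=14: min(20,13)*10=130 best=266, r--
l=4 r=13: min(20,13)*9=117 best=266, r--
l=4 r=12: min(20,18)*8=144 best=266, r--
l=4 r=11: min(20,6)*7=42 best=266, r--
l=4 r=10: min(20,4)*6=24 best=266, r--

l=4, r=9, best area=266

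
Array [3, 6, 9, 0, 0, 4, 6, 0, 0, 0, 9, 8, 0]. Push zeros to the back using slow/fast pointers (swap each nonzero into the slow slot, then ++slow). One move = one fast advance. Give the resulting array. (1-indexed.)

[3, 6, 9, 4, 6, 9, 8, 0, 0, 0, 0, 0, 0]

(s=1,f=1) a[fast]=3≠0 swap→a[1]=3 → slow++,fast++
(s=2,f=2) a[fast]=6≠0 swap→a[2]=6 → slow++,fast++
(s=3,f=3) a[fast]=9≠0 swap→a[3]=9 → slow++,fast++
(s=4,f=4) a[fast]=0 → fast++
(s=4,f=5) a[fast]=0 → fast++
(s=4,f=6) a[fast]=4≠0 swap→a[4]=4 → slow++,fast++
(s=5,f=7) a[fast]=6≠0 swap→a[5]=6 → slow++,fast++
(s=6,f=8) a[fast]=0 → fast++
(s=6,f=9) a[fast]=0 → fast++
(s=6,f=10) a[fast]=0 → fast++
(s=6,f=11) a[fast]=9≠0 swap→a[6]=9 → slow++,fast++
(s=7,f=12) a[fast]=8≠0 swap→a[7]=8 → slow++,fast++
(s=8,f=13) a[fast]=0 → fast++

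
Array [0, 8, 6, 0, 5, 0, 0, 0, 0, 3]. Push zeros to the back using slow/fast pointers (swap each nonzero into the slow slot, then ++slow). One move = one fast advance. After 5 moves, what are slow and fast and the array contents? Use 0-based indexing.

slow=0 fast=0: a[fast]=0, fast++
slow=0 fast=1: a[fast]=8≠0 swap→a[0]=8, slow++,fast++
slow=1 fast=2: a[fast]=6≠0 swap→a[1]=6, slow++,fast++
slow=2 fast=3: a[fast]=0, fast++
slow=2 fast=4: a[fast]=5≠0 swap→a[2]=5, slow++,fast++

slow=3, fast=5, a=[8, 6, 5, 0, 0, 0, 0, 0, 0, 3]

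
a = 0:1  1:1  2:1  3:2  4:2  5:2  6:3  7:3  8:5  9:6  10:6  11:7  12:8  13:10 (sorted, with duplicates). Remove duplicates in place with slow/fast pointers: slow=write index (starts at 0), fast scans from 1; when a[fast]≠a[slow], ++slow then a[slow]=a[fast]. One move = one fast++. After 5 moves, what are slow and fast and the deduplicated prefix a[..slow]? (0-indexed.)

slow=1, fast=6, prefix=[1, 2]

(s=0,f=1) a[fast]=1=a[slow] dup → fast++
(s=0,f=2) a[fast]=1=a[slow] dup → fast++
(s=0,f=3) a[fast]=2≠a[slow]=1 write a[1]=2 → slow++,fast++
(s=1,f=4) a[fast]=2=a[slow] dup → fast++
(s=1,f=5) a[fast]=2=a[slow] dup → fast++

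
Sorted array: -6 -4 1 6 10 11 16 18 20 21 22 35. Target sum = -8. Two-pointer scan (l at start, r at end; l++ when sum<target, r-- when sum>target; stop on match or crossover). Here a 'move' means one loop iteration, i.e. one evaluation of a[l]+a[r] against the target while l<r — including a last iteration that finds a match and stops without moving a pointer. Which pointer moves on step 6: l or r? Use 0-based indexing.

r

[0,11] -6+35=29 >-8 → r--
[0,10] -6+22=16 >-8 → r--
[0,9] -6+21=15 >-8 → r--
[0,8] -6+20=14 >-8 → r--
[0,7] -6+18=12 >-8 → r--
[0,6] -6+16=10 >-8 → r--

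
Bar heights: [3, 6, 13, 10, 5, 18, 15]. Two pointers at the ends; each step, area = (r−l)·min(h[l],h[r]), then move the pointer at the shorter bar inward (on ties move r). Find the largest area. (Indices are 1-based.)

l=1 r=7: min(3,15)*6=18 best=18 *, l++
l=2 r=7: min(6,15)*5=30 best=30 *, l++
l=3 r=7: min(13,15)*4=52 best=52 *, l++
l=4 r=7: min(10,15)*3=30 best=52, l++
l=5 r=7: min(5,15)*2=10 best=52, l++
l=6 r=7: min(18,15)*1=15 best=52, r--

max area = 52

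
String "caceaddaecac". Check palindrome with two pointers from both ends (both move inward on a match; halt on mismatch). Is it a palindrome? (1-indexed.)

l=1 r=12: 'c'=='c', l++,r--
l=2 r=11: 'a'=='a', l++,r--
l=3 r=10: 'c'=='c', l++,r--
l=4 r=9: 'e'=='e', l++,r--
l=5 r=8: 'a'=='a', l++,r--
l=6 r=7: 'd'=='d', l++,r--

palindrome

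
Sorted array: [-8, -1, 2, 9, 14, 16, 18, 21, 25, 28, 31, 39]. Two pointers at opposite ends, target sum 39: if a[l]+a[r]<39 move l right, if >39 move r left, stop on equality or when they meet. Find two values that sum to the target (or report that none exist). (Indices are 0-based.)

(14, 25)

[0,11] -8+39=31 <39 → l++
[1,11] -1+39=38 <39 → l++
[2,11] 2+39=41 >39 → r--
[2,10] 2+31=33 <39 → l++
[3,10] 9+31=40 >39 → r--
[3,9] 9+28=37 <39 → l++
[4,9] 14+28=42 >39 → r--
[4,8] 14+25=39 → found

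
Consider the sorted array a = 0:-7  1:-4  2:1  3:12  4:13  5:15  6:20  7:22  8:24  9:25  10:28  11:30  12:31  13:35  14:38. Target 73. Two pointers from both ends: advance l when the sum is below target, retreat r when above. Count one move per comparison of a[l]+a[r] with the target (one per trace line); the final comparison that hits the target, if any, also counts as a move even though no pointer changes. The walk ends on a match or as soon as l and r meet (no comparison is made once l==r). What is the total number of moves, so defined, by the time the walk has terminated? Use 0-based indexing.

[0,14] -7+38=31 <73 → l++
[1,14] -4+38=34 <73 → l++
[2,14] 1+38=39 <73 → l++
[3,14] 12+38=50 <73 → l++
[4,14] 13+38=51 <73 → l++
[5,14] 15+38=53 <73 → l++
[6,14] 20+38=58 <73 → l++
[7,14] 22+38=60 <73 → l++
[8,14] 24+38=62 <73 → l++
[9,14] 25+38=63 <73 → l++
[10,14] 28+38=66 <73 → l++
[11,14] 30+38=68 <73 → l++
[12,14] 31+38=69 <73 → l++
[13,14] 35+38=73 → found

14 moves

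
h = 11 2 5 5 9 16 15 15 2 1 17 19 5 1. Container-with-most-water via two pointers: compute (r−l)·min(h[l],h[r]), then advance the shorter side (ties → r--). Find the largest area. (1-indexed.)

max area = 121

[1,14] min(11,1)*13=13 best=13 * → r--
[1,13] min(11,5)*12=60 best=60 * → r--
[1,12] min(11,19)*11=121 best=121 * → l++
[2,12] min(2,19)*10=20 best=121 → l++
[3,12] min(5,19)*9=45 best=121 → l++
[4,12] min(5,19)*8=40 best=121 → l++
[5,12] min(9,19)*7=63 best=121 → l++
[6,12] min(16,19)*6=96 best=121 → l++
[7,12] min(15,19)*5=75 best=121 → l++
[8,12] min(15,19)*4=60 best=121 → l++
[9,12] min(2,19)*3=6 best=121 → l++
[10,12] min(1,19)*2=2 best=121 → l++
[11,12] min(17,19)*1=17 best=121 → l++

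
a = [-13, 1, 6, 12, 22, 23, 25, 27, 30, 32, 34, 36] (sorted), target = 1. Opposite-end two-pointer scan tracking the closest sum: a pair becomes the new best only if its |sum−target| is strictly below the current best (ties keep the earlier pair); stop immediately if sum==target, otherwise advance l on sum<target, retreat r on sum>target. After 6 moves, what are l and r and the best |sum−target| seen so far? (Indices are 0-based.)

l=0 r=11: -13+36=23 d=22 *, r--
l=0 r=10: -13+34=21 d=20 *, r--
l=0 r=9: -13+32=19 d=18 *, r--
l=0 r=8: -13+30=17 d=16 *, r--
l=0 r=7: -13+27=14 d=13 *, r--
l=0 r=6: -13+25=12 d=11 *, r--

l=0, r=5, best |Δ|=11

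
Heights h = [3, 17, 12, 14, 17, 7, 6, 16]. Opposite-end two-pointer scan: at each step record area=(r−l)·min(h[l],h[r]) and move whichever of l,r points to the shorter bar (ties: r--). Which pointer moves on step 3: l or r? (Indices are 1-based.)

[1,8] min(3,16)*7=21 best=21 * → l++
[2,8] min(17,16)*6=96 best=96 * → r--
[2,7] min(17,6)*5=30 best=96 → r--

r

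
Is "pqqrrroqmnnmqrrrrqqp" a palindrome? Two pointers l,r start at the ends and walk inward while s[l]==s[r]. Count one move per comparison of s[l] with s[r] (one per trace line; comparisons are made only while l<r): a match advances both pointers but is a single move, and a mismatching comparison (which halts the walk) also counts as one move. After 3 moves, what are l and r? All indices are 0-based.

l=3, r=16

l=0 r=19: 'p'=='p', l++,r--
l=1 r=18: 'q'=='q', l++,r--
l=2 r=17: 'q'=='q', l++,r--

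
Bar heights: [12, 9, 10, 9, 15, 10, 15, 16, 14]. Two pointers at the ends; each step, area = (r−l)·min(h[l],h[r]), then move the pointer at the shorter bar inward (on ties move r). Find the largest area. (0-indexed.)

[0,8] min(12,14)*8=96 best=96 * → l++
[1,8] min(9,14)*7=63 best=96 → l++
[2,8] min(10,14)*6=60 best=96 → l++
[3,8] min(9,14)*5=45 best=96 → l++
[4,8] min(15,14)*4=56 best=96 → r--
[4,7] min(15,16)*3=45 best=96 → l++
[5,7] min(10,16)*2=20 best=96 → l++
[6,7] min(15,16)*1=15 best=96 → l++

max area = 96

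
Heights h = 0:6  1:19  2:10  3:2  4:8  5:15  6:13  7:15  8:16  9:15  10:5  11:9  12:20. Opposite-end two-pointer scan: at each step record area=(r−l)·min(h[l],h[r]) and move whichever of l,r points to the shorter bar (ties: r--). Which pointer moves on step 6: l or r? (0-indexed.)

[0,12] min(6,20)*12=72 best=72 * → l++
[1,12] min(19,20)*11=209 best=209 * → l++
[2,12] min(10,20)*10=100 best=209 → l++
[3,12] min(2,20)*9=18 best=209 → l++
[4,12] min(8,20)*8=64 best=209 → l++
[5,12] min(15,20)*7=105 best=209 → l++

l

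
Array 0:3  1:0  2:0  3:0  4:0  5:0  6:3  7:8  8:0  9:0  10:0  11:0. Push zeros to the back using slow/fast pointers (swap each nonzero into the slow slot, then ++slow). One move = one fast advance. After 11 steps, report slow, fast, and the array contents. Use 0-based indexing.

slow=0 fast=0: a[fast]=3≠0 swap→a[0]=3, slow++,fast++
slow=1 fast=1: a[fast]=0, fast++
slow=1 fast=2: a[fast]=0, fast++
slow=1 fast=3: a[fast]=0, fast++
slow=1 fast=4: a[fast]=0, fast++
slow=1 fast=5: a[fast]=0, fast++
slow=1 fast=6: a[fast]=3≠0 swap→a[1]=3, slow++,fast++
slow=2 fast=7: a[fast]=8≠0 swap→a[2]=8, slow++,fast++
slow=3 fast=8: a[fast]=0, fast++
slow=3 fast=9: a[fast]=0, fast++
slow=3 fast=10: a[fast]=0, fast++

slow=3, fast=11, a=[3, 3, 8, 0, 0, 0, 0, 0, 0, 0, 0, 0]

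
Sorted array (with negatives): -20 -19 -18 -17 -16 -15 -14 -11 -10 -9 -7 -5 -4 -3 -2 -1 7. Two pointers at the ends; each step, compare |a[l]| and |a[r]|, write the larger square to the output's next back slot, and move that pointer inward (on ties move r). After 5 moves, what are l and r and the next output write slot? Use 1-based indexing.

[1,17] |-20|>|7| out[17]=400 → l++
[2,17] |-19|>|7| out[16]=361 → l++
[3,17] |-18|>|7| out[15]=324 → l++
[4,17] |-17|>|7| out[14]=289 → l++
[5,17] |-16|>|7| out[13]=256 → l++

l=6, r=17, next write slot=12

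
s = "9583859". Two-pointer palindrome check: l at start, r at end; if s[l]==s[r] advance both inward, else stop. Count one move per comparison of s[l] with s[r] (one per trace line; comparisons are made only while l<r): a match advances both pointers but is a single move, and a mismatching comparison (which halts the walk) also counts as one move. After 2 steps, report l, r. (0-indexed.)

l=0 r=6: '9'=='9', l++,r--
l=1 r=5: '5'=='5', l++,r--

l=2, r=4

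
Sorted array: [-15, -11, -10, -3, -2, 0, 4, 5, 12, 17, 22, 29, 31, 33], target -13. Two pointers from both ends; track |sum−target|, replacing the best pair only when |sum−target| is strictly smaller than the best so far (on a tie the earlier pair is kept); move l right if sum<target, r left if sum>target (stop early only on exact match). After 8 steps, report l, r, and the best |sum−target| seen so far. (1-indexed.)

l=1 r=14: -15+33=18 d=31 *, r--
l=1 r=13: -15+31=16 d=29 *, r--
l=1 r=12: -15+29=14 d=27 *, r--
l=1 r=11: -15+22=7 d=20 *, r--
l=1 r=10: -15+17=2 d=15 *, r--
l=1 r=9: -15+12=-3 d=10 *, r--
l=1 r=8: -15+5=-10 d=3 *, r--
l=1 r=7: -15+4=-11 d=2 *, r--

l=1, r=6, best |Δ|=2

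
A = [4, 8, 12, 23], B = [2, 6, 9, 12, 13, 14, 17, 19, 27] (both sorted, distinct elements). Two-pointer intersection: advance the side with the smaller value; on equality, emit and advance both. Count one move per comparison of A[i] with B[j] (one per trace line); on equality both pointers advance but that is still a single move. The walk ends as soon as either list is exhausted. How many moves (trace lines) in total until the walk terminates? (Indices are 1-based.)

11 moves

[i=1,j=1] 4>2 → j++
[i=1,j=2] 4<6 → i++
[i=2,j=2] 8>6 → j++
[i=2,j=3] 8<9 → i++
[i=3,j=3] 12>9 → j++
[i=3,j=4] 12==12 emit → i++,j++
[i=4,j=5] 23>13 → j++
[i=4,j=6] 23>14 → j++
[i=4,j=7] 23>17 → j++
[i=4,j=8] 23>19 → j++
[i=4,j=9] 23<27 → i++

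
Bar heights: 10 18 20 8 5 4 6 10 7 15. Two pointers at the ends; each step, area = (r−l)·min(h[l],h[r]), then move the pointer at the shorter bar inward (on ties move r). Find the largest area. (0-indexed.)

l=0 r=9: min(10,15)*9=90 best=90 *, l++
l=1 r=9: min(18,15)*8=120 best=120 *, r--
l=1 r=8: min(18,7)*7=49 best=120, r--
l=1 r=7: min(18,10)*6=60 best=120, r--
l=1 r=6: min(18,6)*5=30 best=120, r--
l=1 r=5: min(18,4)*4=16 best=120, r--
l=1 r=4: min(18,5)*3=15 best=120, r--
l=1 r=3: min(18,8)*2=16 best=120, r--
l=1 r=2: min(18,20)*1=18 best=120, l++

max area = 120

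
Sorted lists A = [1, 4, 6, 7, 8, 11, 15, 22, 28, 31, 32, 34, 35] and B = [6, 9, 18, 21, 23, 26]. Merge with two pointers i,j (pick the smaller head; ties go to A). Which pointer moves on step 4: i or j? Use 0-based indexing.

j

[i=0,j=0] A[i]=1<=B[j]=6 take 1 → i++
[i=1,j=0] A[i]=4<=B[j]=6 take 4 → i++
[i=2,j=0] A[i]=6<=B[j]=6 take 6 → i++
[i=3,j=0] A[i]=7>B[j]=6 take 6 → j++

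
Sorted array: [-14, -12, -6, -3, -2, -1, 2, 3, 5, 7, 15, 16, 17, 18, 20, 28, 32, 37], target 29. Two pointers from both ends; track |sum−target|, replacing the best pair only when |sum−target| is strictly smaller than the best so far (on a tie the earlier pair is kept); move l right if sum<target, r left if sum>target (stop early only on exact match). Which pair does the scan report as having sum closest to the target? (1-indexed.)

pair (-3, 32) with sum 29 (|Δ|=0)

[1,18] -14+37=23 d=6 * → l++
[2,18] -12+37=25 d=4 * → l++
[3,18] -6+37=31 d=2 * → r--
[3,17] -6+32=26 d=3 → l++
[4,17] -3+32=29 d=0 * → stop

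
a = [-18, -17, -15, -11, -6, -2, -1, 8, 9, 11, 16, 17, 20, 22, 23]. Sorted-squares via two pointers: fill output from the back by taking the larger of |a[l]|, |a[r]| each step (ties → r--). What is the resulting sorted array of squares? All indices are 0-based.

[1, 4, 36, 64, 81, 121, 121, 225, 256, 289, 289, 324, 400, 484, 529]

l=0 r=14: |-18|<=|23| out[14]=529, r--
l=0 r=13: |-18|<=|22| out[13]=484, r--
l=0 r=12: |-18|<=|20| out[12]=400, r--
l=0 r=11: |-18|>|17| out[11]=324, l++
l=1 r=11: |-17|<=|17| out[10]=289, r--
l=1 r=10: |-17|>|16| out[9]=289, l++
l=2 r=10: |-15|<=|16| out[8]=256, r--
l=2 r=9: |-15|>|11| out[7]=225, l++
l=3 r=9: |-11|<=|11| out[6]=121, r--
l=3 r=8: |-11|>|9| out[5]=121, l++
l=4 r=8: |-6|<=|9| out[4]=81, r--
l=4 r=7: |-6|<=|8| out[3]=64, r--
l=4 r=6: |-6|>|-1| out[2]=36, l++
l=5 r=6: |-2|>|-1| out[1]=4, l++
l=6 r=6: |-1|<=|-1| out[0]=1, r--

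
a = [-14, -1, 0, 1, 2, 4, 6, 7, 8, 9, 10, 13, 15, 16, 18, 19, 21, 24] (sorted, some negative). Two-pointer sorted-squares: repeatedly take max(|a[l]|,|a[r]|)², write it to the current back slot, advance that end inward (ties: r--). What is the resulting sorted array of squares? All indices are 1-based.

[0, 1, 1, 4, 16, 36, 49, 64, 81, 100, 169, 196, 225, 256, 324, 361, 441, 576]

[1,18] |-14|<=|24| out[18]=576 → r--
[1,17] |-14|<=|21| out[17]=441 → r--
[1,16] |-14|<=|19| out[16]=361 → r--
[1,15] |-14|<=|18| out[15]=324 → r--
[1,14] |-14|<=|16| out[14]=256 → r--
[1,13] |-14|<=|15| out[13]=225 → r--
[1,12] |-14|>|13| out[12]=196 → l++
[2,12] |-1|<=|13| out[11]=169 → r--
[2,11] |-1|<=|10| out[10]=100 → r--
[2,10] |-1|<=|9| out[9]=81 → r--
[2,9] |-1|<=|8| out[8]=64 → r--
[2,8] |-1|<=|7| out[7]=49 → r--
[2,7] |-1|<=|6| out[6]=36 → r--
[2,6] |-1|<=|4| out[5]=16 → r--
[2,5] |-1|<=|2| out[4]=4 → r--
[2,4] |-1|<=|1| out[3]=1 → r--
[2,3] |-1|>|0| out[2]=1 → l++
[3,3] |0|<=|0| out[1]=0 → r--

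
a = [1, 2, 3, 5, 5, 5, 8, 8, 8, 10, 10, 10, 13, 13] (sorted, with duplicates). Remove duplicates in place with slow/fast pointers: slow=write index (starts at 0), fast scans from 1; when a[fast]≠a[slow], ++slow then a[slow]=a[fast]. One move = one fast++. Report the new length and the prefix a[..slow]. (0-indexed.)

slow=0 fast=1: a[fast]=2≠a[slow]=1 write a[1]=2, slow++,fast++
slow=1 fast=2: a[fast]=3≠a[slow]=2 write a[2]=3, slow++,fast++
slow=2 fast=3: a[fast]=5≠a[slow]=3 write a[3]=5, slow++,fast++
slow=3 fast=4: a[fast]=5=a[slow] dup, fast++
slow=3 fast=5: a[fast]=5=a[slow] dup, fast++
slow=3 fast=6: a[fast]=8≠a[slow]=5 write a[4]=8, slow++,fast++
slow=4 fast=7: a[fast]=8=a[slow] dup, fast++
slow=4 fast=8: a[fast]=8=a[slow] dup, fast++
slow=4 fast=9: a[fast]=10≠a[slow]=8 write a[5]=10, slow++,fast++
slow=5 fast=10: a[fast]=10=a[slow] dup, fast++
slow=5 fast=11: a[fast]=10=a[slow] dup, fast++
slow=5 fast=12: a[fast]=13≠a[slow]=10 write a[6]=13, slow++,fast++
slow=6 fast=13: a[fast]=13=a[slow] dup, fast++

length 7; prefix = [1, 2, 3, 5, 8, 10, 13]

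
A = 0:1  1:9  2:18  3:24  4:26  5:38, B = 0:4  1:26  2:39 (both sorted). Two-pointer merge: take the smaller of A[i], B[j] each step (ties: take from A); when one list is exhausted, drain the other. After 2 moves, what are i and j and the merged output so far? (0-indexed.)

i=1, j=1, merged so far=[1, 4]

[i=0,j=0] A[i]=1<=B[j]=4 take 1 → i++
[i=1,j=0] A[i]=9>B[j]=4 take 4 → j++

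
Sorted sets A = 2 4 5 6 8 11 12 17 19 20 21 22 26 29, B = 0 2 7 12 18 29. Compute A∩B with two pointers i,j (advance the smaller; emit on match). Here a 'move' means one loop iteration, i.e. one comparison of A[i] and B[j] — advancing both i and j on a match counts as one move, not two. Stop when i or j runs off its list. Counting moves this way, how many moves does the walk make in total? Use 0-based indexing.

17 moves

i=0 j=0: 2>0, j++
i=0 j=1: 2==2 emit, i++,j++
i=1 j=2: 4<7, i++
i=2 j=2: 5<7, i++
i=3 j=2: 6<7, i++
i=4 j=2: 8>7, j++
i=4 j=3: 8<12, i++
i=5 j=3: 11<12, i++
i=6 j=3: 12==12 emit, i++,j++
i=7 j=4: 17<18, i++
i=8 j=4: 19>18, j++
i=8 j=5: 19<29, i++
i=9 j=5: 20<29, i++
i=10 j=5: 21<29, i++
i=11 j=5: 22<29, i++
i=12 j=5: 26<29, i++
i=13 j=5: 29==29 emit, i++,j++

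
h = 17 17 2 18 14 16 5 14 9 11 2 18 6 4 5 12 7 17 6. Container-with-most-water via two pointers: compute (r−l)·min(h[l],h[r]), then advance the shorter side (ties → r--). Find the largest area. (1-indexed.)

[1,19] min(17,6)*18=108 best=108 * → r--
[1,18] min(17,17)*17=289 best=289 * → r--
[1,17] min(17,7)*16=112 best=289 → r--
[1,16] min(17,12)*15=180 best=289 → r--
[1,15] min(17,5)*14=70 best=289 → r--
[1,14] min(17,4)*13=52 best=289 → r--
[1,13] min(17,6)*12=72 best=289 → r--
[1,12] min(17,18)*11=187 best=289 → l++
[2,12] min(17,18)*10=170 best=289 → l++
[3,12] min(2,18)*9=18 best=289 → l++
[4,12] min(18,18)*8=144 best=289 → r--
[4,11] min(18,2)*7=14 best=289 → r--
[4,10] min(18,11)*6=66 best=289 → r--
[4,9] min(18,9)*5=45 best=289 → r--
[4,8] min(18,14)*4=56 best=289 → r--
[4,7] min(18,5)*3=15 best=289 → r--
[4,6] min(18,16)*2=32 best=289 → r--
[4,5] min(18,14)*1=14 best=289 → r--

max area = 289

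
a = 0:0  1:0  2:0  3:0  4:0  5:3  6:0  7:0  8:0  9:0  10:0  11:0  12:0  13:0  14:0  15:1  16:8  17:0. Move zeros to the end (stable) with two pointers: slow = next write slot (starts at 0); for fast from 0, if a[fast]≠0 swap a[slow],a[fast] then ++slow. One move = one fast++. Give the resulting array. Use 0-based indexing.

(s=0,f=0) a[fast]=0 → fast++
(s=0,f=1) a[fast]=0 → fast++
(s=0,f=2) a[fast]=0 → fast++
(s=0,f=3) a[fast]=0 → fast++
(s=0,f=4) a[fast]=0 → fast++
(s=0,f=5) a[fast]=3≠0 swap→a[0]=3 → slow++,fast++
(s=1,f=6) a[fast]=0 → fast++
(s=1,f=7) a[fast]=0 → fast++
(s=1,f=8) a[fast]=0 → fast++
(s=1,f=9) a[fast]=0 → fast++
(s=1,f=10) a[fast]=0 → fast++
(s=1,f=11) a[fast]=0 → fast++
(s=1,f=12) a[fast]=0 → fast++
(s=1,f=13) a[fast]=0 → fast++
(s=1,f=14) a[fast]=0 → fast++
(s=1,f=15) a[fast]=1≠0 swap→a[1]=1 → slow++,fast++
(s=2,f=16) a[fast]=8≠0 swap→a[2]=8 → slow++,fast++
(s=3,f=17) a[fast]=0 → fast++

[3, 1, 8, 0, 0, 0, 0, 0, 0, 0, 0, 0, 0, 0, 0, 0, 0, 0]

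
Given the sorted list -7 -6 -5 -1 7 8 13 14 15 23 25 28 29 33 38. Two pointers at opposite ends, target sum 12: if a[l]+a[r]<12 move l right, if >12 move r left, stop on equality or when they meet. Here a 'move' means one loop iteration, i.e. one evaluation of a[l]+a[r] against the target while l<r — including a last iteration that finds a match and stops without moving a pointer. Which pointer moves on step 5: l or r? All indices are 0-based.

r

[0,14] -7+38=31 >12 → r--
[0,13] -7+33=26 >12 → r--
[0,12] -7+29=22 >12 → r--
[0,11] -7+28=21 >12 → r--
[0,10] -7+25=18 >12 → r--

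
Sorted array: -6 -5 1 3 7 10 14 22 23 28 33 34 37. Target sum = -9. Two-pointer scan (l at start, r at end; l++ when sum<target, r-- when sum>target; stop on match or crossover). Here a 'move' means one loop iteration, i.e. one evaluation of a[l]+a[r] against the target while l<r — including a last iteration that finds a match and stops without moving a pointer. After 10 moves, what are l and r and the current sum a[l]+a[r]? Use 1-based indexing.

l=1, r=3, sum=-5

l=1 r=13: -6+37=31 >-9, r--
l=1 r=12: -6+34=28 >-9, r--
l=1 r=11: -6+33=27 >-9, r--
l=1 r=10: -6+28=22 >-9, r--
l=1 r=9: -6+23=17 >-9, r--
l=1 r=8: -6+22=16 >-9, r--
l=1 r=7: -6+14=8 >-9, r--
l=1 r=6: -6+10=4 >-9, r--
l=1 r=5: -6+7=1 >-9, r--
l=1 r=4: -6+3=-3 >-9, r--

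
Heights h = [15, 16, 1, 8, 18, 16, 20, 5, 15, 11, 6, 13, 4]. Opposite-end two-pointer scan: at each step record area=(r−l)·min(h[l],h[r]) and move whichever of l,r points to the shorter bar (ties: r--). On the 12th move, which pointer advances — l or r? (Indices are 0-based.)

l

l=0 r=12: min(15,4)*12=48 best=48 *, r--
l=0 r=11: min(15,13)*11=143 best=143 *, r--
l=0 r=10: min(15,6)*10=60 best=143, r--
l=0 r=9: min(15,11)*9=99 best=143, r--
l=0 r=8: min(15,15)*8=120 best=143, r--
l=0 r=7: min(15,5)*7=35 best=143, r--
l=0 r=6: min(15,20)*6=90 best=143, l++
l=1 r=6: min(16,20)*5=80 best=143, l++
l=2 r=6: min(1,20)*4=4 best=143, l++
l=3 r=6: min(8,20)*3=24 best=143, l++
l=4 r=6: min(18,20)*2=36 best=143, l++
l=5 r=6: min(16,20)*1=16 best=143, l++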